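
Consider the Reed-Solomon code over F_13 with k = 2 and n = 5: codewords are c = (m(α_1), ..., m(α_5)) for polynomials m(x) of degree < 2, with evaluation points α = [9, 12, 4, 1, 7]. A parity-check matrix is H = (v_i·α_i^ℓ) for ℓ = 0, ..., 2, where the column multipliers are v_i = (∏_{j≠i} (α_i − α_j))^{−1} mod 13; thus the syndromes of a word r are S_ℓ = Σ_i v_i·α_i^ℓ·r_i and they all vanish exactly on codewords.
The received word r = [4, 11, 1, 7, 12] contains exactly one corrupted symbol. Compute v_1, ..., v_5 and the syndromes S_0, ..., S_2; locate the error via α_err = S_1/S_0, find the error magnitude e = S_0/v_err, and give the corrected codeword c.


S = (11, 12, 6), error at position 5, error magnitude e = 4, c = [4, 11, 1, 7, 8].

Step 1: column multipliers v_i = (∏_{j≠i}(α_i − α_j))^{−1} mod 13.
  i = 1 (α = 9): (9−12)(9−4)(9−1)(9−7) = (−3)·5·8·2 = −240 ≡ 7, so v_1 = 7^{−1} = 2 (mod 13).
  i = 2 (α = 12): (12−9)(12−4)(12−1)(12−7) = 3·8·11·5 = 1320 ≡ 7, so v_2 = 7^{−1} = 2 (mod 13).
  i = 3 (α = 4): (4−9)(4−12)(4−1)(4−7) = (−5)·(−8)·3·(−3) = −360 ≡ 4, so v_3 = 4^{−1} = 10 (mod 13).
  i = 4 (α = 1): (1−9)(1−12)(1−4)(1−7) = (−8)·(−11)·(−3)·(−6) = 1584 ≡ 11, so v_4 = 11^{−1} = 6 (mod 13).
  i = 5 (α = 7): (7−9)(7−12)(7−4)(7−1) = (−2)·(−5)·3·6 = 180 ≡ 11, so v_5 = 11^{−1} = 6 (mod 13).
  v = [2, 2, 10, 6, 6].
Step 2: syndromes of r = [4, 11, 1, 7, 12] (all sums mod 13).
  S_0 = Σ v_i r_i = 2·4 + 2·11 + 10·1 + 6·7 + 6·12 = 154 ≡ 11.
  S_1 = Σ v_i α_i r_i = 2·9·4 + 2·12·11 + 10·4·1 + 6·1·7 + 6·7·12 = 922 ≡ 12.
  α_i^2 mod 13 = [3, 1, 3, 1, 10].
  S_2 = Σ v_i α_i^2 r_i = 2·3·4 + 2·1·11 + 10·3·1 + 6·1·7 + 6·10·12 = 838 ≡ 6.
  S = (11, 12, 6) ≠ 0, so r is not a codeword (an error is present).
Step 3: locate the error. For a single error e at position i, S_ℓ = v_i·e·α_i^ℓ, so α_err = S_1/S_0.
  S_0^{−1} = 11^{−1} = 6 (mod 13), so α_err = 12·6 = 72 ≡ 7 = α_5. Error position i = 5.
  Consistency check: S_2/S_1 = 6·12 = 72 ≡ 7 = α_err ✓ (single-error assumption holds).
Step 4: error magnitude e = S_0/v_5 = S_0·∏_{j≠5}(α_5 − α_j) = 11·11 = 121 ≡ 4 (mod 13).
Step 5: correct position 5: c_5 = r_5 − e = 12 − 4 ≡ 8 (mod 13). Hence c = [4, 11, 1, 7, 8].
  Check: interpolating c through the α_i gives m(x) = 9 + 11·x (degree < 2) with m(α_i) = c_i for every i, so c is indeed a codeword.


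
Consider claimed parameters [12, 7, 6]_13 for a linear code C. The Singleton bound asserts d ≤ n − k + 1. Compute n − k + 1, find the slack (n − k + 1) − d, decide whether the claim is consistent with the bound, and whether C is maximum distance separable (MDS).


Singleton RHS = n − k + 1 = 6, slack = 0, bound satisfied, MDS.

Singleton bound: d ≤ n − k + 1.
Here n = 12, k = 7, so n − k + 1 = 6.
Given d = 6, check d ≤ 6: YES.
Slack = (n − k + 1) − d = 0.
The code is MDS (slack = 0).
Description: the claimed parameters are [12, 7, 6]_13; such a code would be MDS (meets Singleton bound).


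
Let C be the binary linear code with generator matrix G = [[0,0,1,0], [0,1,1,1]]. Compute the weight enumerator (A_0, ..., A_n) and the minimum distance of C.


Weight distribution: A_0 = 1, A_1 = 1, A_2 = 1, A_3 = 1. Minimum distance d = 1.

Enumerate all 2^2 = 4 messages m ∈ F_2^2.
For each, compute codeword c = mG in F_2^4, then tally its weight.
  m = 00 → c = 0000, weight = 0.
  m = 10 → c = 0010, weight = 1.
  m = 01 → c = 0111, weight = 3.
  m = 11 → c = 0101, weight = 2.
Tally weights:
  weight 0: 1 codewords.
  weight 1: 1 codewords.
  weight 2: 1 codewords.
  weight 3: 1 codewords.
Minimum distance d = smallest w > 0 with A_w > 0 = 1.
Sanity: Σ A_w = 4 = 2^2 = 4 ✓.


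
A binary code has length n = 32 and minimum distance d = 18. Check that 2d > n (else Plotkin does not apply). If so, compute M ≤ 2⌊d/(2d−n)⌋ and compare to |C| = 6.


Plotkin bound M ≤ 8; given |C| = 6 ≤ bound (satisfied).

Check applicability: 2d = 36, n = 32.
2d − n = 4 > 0, so Plotkin applies.
Compute d/(2d−n) = 18/4 ≈ 4.5000.
⌊d/(2d−n)⌋ = 4.
Plotkin bound: M ≤ 2·4 = 8.
Given |C| = 6, check: satisfied.
This |C| is below the Plotkin bound.


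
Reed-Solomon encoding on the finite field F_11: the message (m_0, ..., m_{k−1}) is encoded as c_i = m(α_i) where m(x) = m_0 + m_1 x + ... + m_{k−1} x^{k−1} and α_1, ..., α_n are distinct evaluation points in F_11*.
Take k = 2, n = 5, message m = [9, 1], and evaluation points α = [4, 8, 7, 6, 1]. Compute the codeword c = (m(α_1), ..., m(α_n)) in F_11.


c = [2, 6, 5, 4, 10]

Message polynomial: m(x) = 9 + 1·x (mod 11).
For each evaluation point α_i, compute m(α_i) mod 11:
  α_1 = 4: Horner steps 1 → 2, so m(4) = 2.
  α_2 = 8: Horner steps 1 → 6, so m(8) = 6.
  α_3 = 7: Horner steps 1 → 5, so m(7) = 5.
  α_4 = 6: Horner steps 1 → 4, so m(6) = 4.
  α_5 = 1: Horner steps 1 → 10, so m(1) = 10.
Codeword c = [2, 6, 5, 4, 10] ∈ F_11^5.


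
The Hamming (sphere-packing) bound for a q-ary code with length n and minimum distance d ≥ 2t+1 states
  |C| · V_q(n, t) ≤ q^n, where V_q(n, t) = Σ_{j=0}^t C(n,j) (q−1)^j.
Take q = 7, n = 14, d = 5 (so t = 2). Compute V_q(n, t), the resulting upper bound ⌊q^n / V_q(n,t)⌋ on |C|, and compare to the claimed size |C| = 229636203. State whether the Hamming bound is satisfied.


V_q(n, t) = 3361, q^n = 678223072849, Hamming bound = 201792047, |C| = 229636203 > bound (violated).

Step 1: Compute V_q(n, t) = Σ_{j=0}^2 C(n, j) (q−1)^j.
  j = 0: C(14,0)·(6)^0 = 1·1 = 1.
  j = 1: C(14,1)·(6)^1 = 14·6 = 84.
  j = 2: C(14,2)·(6)^2 = 91·36 = 3276.
  V_q(n, t) = 1 + 84 + 3276 = 3361.
Step 2: q^n = 7^14 = 678223072849.
Step 3: Hamming bound ⌊q^n / V_q(n,t)⌋ = ⌊678223072849/3361⌋ = 201792047.
Step 4: Compare |C| = 229636203 to 201792047: violated.
The claimed |C| lies above the Hamming bound, so no 7-ary code of length 14 with d ≥ 5 can have 229636203 codewords.


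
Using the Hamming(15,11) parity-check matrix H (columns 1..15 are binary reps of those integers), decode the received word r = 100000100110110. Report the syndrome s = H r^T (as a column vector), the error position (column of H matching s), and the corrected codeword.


s = (0, 1, 0, 0)^T, error position = 4, corrected codeword c = 100100100110110

Compute s = H r^T mod 2 one row at a time:
  s_1 = 0 + 0 + 1 + 1 + 0 + 1 + 1 + 0 = 4 ≡ 0 (mod 2).
  s_2 = 0 + 0 + 0 + 1 + 0 + 1 + 1 + 0 = 3 ≡ 1 (mod 2).
  s_3 = 0 + 0 + 0 + 1 + 1 + 1 + 1 + 0 = 4 ≡ 0 (mod 2).
  s_4 = 1 + 0 + 0 + 1 + 0 + 1 + 1 + 0 = 4 ≡ 0 (mod 2).
s = (0, 1, 0, 0)^T — this equals column 4 of H (binary 0100), so error is at position 4.
Correct: flip bit 4 of r = 100000100110110 to get c = 100100100110110.


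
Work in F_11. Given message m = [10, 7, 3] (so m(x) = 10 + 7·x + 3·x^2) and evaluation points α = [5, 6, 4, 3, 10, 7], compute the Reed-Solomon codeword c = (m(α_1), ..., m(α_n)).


c = [10, 6, 9, 3, 6, 8]

Message polynomial: m(x) = 10 + 7·x + 3·x^2 (mod 11).
For each evaluation point α_i, compute m(α_i) mod 11:
  α_1 = 5: Horner steps 3 → 0 → 10, so m(5) = 10.
  α_2 = 6: Horner steps 3 → 3 → 6, so m(6) = 6.
  α_3 = 4: Horner steps 3 → 8 → 9, so m(4) = 9.
  α_4 = 3: Horner steps 3 → 5 → 3, so m(3) = 3.
  α_5 = 10: Horner steps 3 → 4 → 6, so m(10) = 6.
  α_6 = 7: Horner steps 3 → 6 → 8, so m(7) = 8.
Codeword c = [10, 6, 9, 3, 6, 8] ∈ F_11^6.


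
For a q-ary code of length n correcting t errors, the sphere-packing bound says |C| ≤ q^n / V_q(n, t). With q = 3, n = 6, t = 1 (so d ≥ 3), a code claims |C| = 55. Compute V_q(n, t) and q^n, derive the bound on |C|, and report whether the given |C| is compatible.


V_q(n, t) = 13, q^n = 729, Hamming bound = 56, |C| = 55 ≤ bound (satisfied).

Step 1: Compute V_q(n, t) = Σ_{j=0}^1 C(n, j) (q−1)^j.
  j = 0: C(6,0)·(2)^0 = 1·1 = 1.
  j = 1: C(6,1)·(2)^1 = 6·2 = 12.
  V_q(n, t) = 1 + 12 = 13.
Step 2: q^n = 3^6 = 729.
Step 3: Hamming bound ⌊q^n / V_q(n,t)⌋ = ⌊729/13⌋ = 56.
Step 4: Compare |C| = 55 to 56: satisfied.
The claimed |C| lies below the Hamming bound.


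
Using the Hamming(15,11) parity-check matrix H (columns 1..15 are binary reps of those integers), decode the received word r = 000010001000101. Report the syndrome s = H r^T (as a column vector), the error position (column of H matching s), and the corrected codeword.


s = (1, 1, 1, 0)^T, error position = 14, corrected codeword c = 000010001000111

Compute s = H r^T mod 2 one row at a time:
  s_1 = 0 + 1 + 0 + 0 + 0 + 1 + 0 + 1 = 3 ≡ 1 (mod 2).
  s_2 = 0 + 1 + 0 + 0 + 0 + 1 + 0 + 1 = 3 ≡ 1 (mod 2).
  s_3 = 0 + 0 + 0 + 0 + 0 + 0 + 0 + 1 = 1 ≡ 1 (mod 2).
  s_4 = 0 + 0 + 1 + 0 + 1 + 0 + 1 + 1 = 4 ≡ 0 (mod 2).
s = (1, 1, 1, 0)^T — this equals column 14 of H (binary 1110), so error is at position 14.
Correct: flip bit 14 of r = 000010001000101 to get c = 000010001000111.


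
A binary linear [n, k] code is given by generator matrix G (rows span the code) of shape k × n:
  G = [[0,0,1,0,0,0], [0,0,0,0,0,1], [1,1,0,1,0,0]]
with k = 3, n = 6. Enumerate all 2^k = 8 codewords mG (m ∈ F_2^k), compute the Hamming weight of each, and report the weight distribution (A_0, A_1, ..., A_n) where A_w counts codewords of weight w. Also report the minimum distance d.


Weight distribution: A_0 = 1, A_1 = 2, A_2 = 1, A_3 = 1, A_4 = 2, A_5 = 1. Minimum distance d = 1.

Enumerate all 2^3 = 8 messages m ∈ F_2^3.
For each, compute codeword c = mG in F_2^6, then tally its weight.
  m = 000 → c = 000000, weight = 0.
  m = 100 → c = 001000, weight = 1.
  m = 010 → c = 000001, weight = 1.
  m = 110 → c = 001001, weight = 2.
  m = 001 → c = 110100, weight = 3.
  m = 101 → c = 111100, weight = 4.
  m = 011 → c = 110101, weight = 4.
  m = 111 → c = 111101, weight = 5.
Tally weights:
  weight 0: 1 codewords.
  weight 1: 2 codewords.
  weight 2: 1 codewords.
  weight 3: 1 codewords.
  weight 4: 2 codewords.
  weight 5: 1 codewords.
Minimum distance d = smallest w > 0 with A_w > 0 = 1.
Sanity: Σ A_w = 8 = 2^3 = 8 ✓.


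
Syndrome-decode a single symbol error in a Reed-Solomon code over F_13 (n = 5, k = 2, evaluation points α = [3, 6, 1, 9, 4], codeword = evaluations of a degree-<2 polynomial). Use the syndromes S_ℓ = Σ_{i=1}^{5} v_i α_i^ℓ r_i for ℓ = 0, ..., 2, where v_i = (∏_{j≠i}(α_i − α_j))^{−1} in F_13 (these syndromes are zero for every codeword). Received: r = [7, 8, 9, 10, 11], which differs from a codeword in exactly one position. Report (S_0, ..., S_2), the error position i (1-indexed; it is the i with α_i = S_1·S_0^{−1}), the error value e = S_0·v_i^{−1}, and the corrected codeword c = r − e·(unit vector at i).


S = (9, 1, 3), error at position 1, error magnitude e = 1, c = [6, 8, 9, 10, 11].

Step 1: column multipliers v_i = (∏_{j≠i}(α_i − α_j))^{−1} mod 13.
  i = 1 (α = 3): (3−6)(3−1)(3−9)(3−4) = (−3)·2·(−6)·(−1) = −36 ≡ 3, so v_1 = 3^{−1} = 9 (mod 13).
  i = 2 (α = 6): (6−3)(6−1)(6−9)(6−4) = 3·5·(−3)·2 = −90 ≡ 1, so v_2 = 1^{−1} = 1 (mod 13).
  i = 3 (α = 1): (1−3)(1−6)(1−9)(1−4) = (−2)·(−5)·(−8)·(−3) = 240 ≡ 6, so v_3 = 6^{−1} = 11 (mod 13).
  i = 4 (α = 9): (9−3)(9−6)(9−1)(9−4) = 6·3·8·5 = 720 ≡ 5, so v_4 = 5^{−1} = 8 (mod 13).
  i = 5 (α = 4): (4−3)(4−6)(4−1)(4−9) = 1·(−2)·3·(−5) = 30 ≡ 4, so v_5 = 4^{−1} = 10 (mod 13).
  v = [9, 1, 11, 8, 10].
Step 2: syndromes of r = [7, 8, 9, 10, 11] (all sums mod 13).
  S_0 = Σ v_i r_i = 9·7 + 1·8 + 11·9 + 8·10 + 10·11 = 360 ≡ 9.
  S_1 = Σ v_i α_i r_i = 9·3·7 + 1·6·8 + 11·1·9 + 8·9·10 + 10·4·11 = 1496 ≡ 1.
  α_i^2 mod 13 = [9, 10, 1, 3, 3].
  S_2 = Σ v_i α_i^2 r_i = 9·9·7 + 1·10·8 + 11·1·9 + 8·3·10 + 10·3·11 = 1316 ≡ 3.
  S = (9, 1, 3) ≠ 0, so r is not a codeword (an error is present).
Step 3: locate the error. For a single error e at position i, S_ℓ = v_i·e·α_i^ℓ, so α_err = S_1/S_0.
  S_0^{−1} = 9^{−1} = 3 (mod 13), so α_err = 1·3 = 3 ≡ 3 = α_1. Error position i = 1.
  Consistency check: S_2/S_1 = 3·1 = 3 ≡ 3 = α_err ✓ (single-error assumption holds).
Step 4: error magnitude e = S_0/v_1 = S_0·∏_{j≠1}(α_1 − α_j) = 9·3 = 27 ≡ 1 (mod 13).
Step 5: correct position 1: c_1 = r_1 − e = 7 − 1 ≡ 6 (mod 13). Hence c = [6, 8, 9, 10, 11].
  Check: interpolating c through the α_i gives m(x) = 4 + 5·x (degree < 2) with m(α_i) = c_i for every i, so c is indeed a codeword.


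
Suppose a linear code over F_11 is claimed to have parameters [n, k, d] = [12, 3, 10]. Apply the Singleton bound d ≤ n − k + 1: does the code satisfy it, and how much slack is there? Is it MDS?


Singleton RHS = n − k + 1 = 10, slack = 0, bound satisfied, MDS.

Singleton bound: d ≤ n − k + 1.
Here n = 12, k = 3, so n − k + 1 = 10.
Given d = 10, check d ≤ 10: YES.
Slack = (n − k + 1) − d = 0.
The code is MDS (slack = 0).
Description: the claimed parameters are [12, 3, 10]_11; such a code would be MDS (meets Singleton bound).


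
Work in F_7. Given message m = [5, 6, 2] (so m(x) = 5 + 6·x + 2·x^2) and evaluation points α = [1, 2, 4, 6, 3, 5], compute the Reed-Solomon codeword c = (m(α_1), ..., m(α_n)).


c = [6, 4, 5, 1, 6, 1]

Message polynomial: m(x) = 5 + 6·x + 2·x^2 (mod 7).
For each evaluation point α_i, compute m(α_i) mod 7:
  α_1 = 1: Horner steps 2 → 1 → 6, so m(1) = 6.
  α_2 = 2: Horner steps 2 → 3 → 4, so m(2) = 4.
  α_3 = 4: Horner steps 2 → 0 → 5, so m(4) = 5.
  α_4 = 6: Horner steps 2 → 4 → 1, so m(6) = 1.
  α_5 = 3: Horner steps 2 → 5 → 6, so m(3) = 6.
  α_6 = 5: Horner steps 2 → 2 → 1, so m(5) = 1.
Codeword c = [6, 4, 5, 1, 6, 1] ∈ F_7^6.


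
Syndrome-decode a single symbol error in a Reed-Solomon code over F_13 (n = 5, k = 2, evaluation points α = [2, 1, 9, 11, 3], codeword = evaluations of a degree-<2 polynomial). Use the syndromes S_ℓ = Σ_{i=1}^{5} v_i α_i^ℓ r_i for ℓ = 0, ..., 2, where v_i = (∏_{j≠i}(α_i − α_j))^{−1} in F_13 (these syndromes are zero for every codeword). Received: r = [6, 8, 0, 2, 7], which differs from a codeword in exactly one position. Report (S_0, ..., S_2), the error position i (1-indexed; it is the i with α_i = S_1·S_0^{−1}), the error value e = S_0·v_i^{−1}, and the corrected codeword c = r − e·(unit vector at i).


S = (4, 4, 4), error at position 2, error magnitude e = 3, c = [6, 5, 0, 2, 7].

Step 1: column multipliers v_i = (∏_{j≠i}(α_i − α_j))^{−1} mod 13.
  i = 1 (α = 2): (2−1)(2−9)(2−11)(2−3) = 1·(−7)·(−9)·(−1) = −63 ≡ 2, so v_1 = 2^{−1} = 7 (mod 13).
  i = 2 (α = 1): (1−2)(1−9)(1−11)(1−3) = (−1)·(−8)·(−10)·(−2) = 160 ≡ 4, so v_2 = 4^{−1} = 10 (mod 13).
  i = 3 (α = 9): (9−2)(9−1)(9−11)(9−3) = 7·8·(−2)·6 = −672 ≡ 4, so v_3 = 4^{−1} = 10 (mod 13).
  i = 4 (α = 11): (11−2)(11−1)(11−9)(11−3) = 9·10·2·8 = 1440 ≡ 10, so v_4 = 10^{−1} = 4 (mod 13).
  i = 5 (α = 3): (3−2)(3−1)(3−9)(3−11) = 1·2·(−6)·(−8) = 96 ≡ 5, so v_5 = 5^{−1} = 8 (mod 13).
  v = [7, 10, 10, 4, 8].
Step 2: syndromes of r = [6, 8, 0, 2, 7] (all sums mod 13).
  S_0 = Σ v_i r_i = 7·6 + 10·8 + 10·0 + 4·2 + 8·7 = 186 ≡ 4.
  S_1 = Σ v_i α_i r_i = 7·2·6 + 10·1·8 + 10·9·0 + 4·11·2 + 8·3·7 = 420 ≡ 4.
  α_i^2 mod 13 = [4, 1, 3, 4, 9].
  S_2 = Σ v_i α_i^2 r_i = 7·4·6 + 10·1·8 + 10·3·0 + 4·4·2 + 8·9·7 = 784 ≡ 4.
  S = (4, 4, 4) ≠ 0, so r is not a codeword (an error is present).
Step 3: locate the error. For a single error e at position i, S_ℓ = v_i·e·α_i^ℓ, so α_err = S_1/S_0.
  S_0^{−1} = 4^{−1} = 10 (mod 13), so α_err = 4·10 = 40 ≡ 1 = α_2. Error position i = 2.
  Consistency check: S_2/S_1 = 4·10 = 40 ≡ 1 = α_err ✓ (single-error assumption holds).
Step 4: error magnitude e = S_0/v_2 = S_0·∏_{j≠2}(α_2 − α_j) = 4·4 = 16 ≡ 3 (mod 13).
Step 5: correct position 2: c_2 = r_2 − e = 8 − 3 ≡ 5 (mod 13). Hence c = [6, 5, 0, 2, 7].
  Check: interpolating c through the α_i gives m(x) = 4 + 1·x (degree < 2) with m(α_i) = c_i for every i, so c is indeed a codeword.


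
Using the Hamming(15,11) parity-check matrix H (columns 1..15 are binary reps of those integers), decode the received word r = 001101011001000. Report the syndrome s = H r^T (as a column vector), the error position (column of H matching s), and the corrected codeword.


s = (1, 1, 0, 0)^T, error position = 12, corrected codeword c = 001101011000000

Compute s = H r^T mod 2 one row at a time:
  s_1 = 1 + 1 + 0 + 0 + 1 + 0 + 0 + 0 = 3 ≡ 1 (mod 2).
  s_2 = 1 + 0 + 1 + 0 + 1 + 0 + 0 + 0 = 3 ≡ 1 (mod 2).
  s_3 = 0 + 1 + 1 + 0 + 0 + 0 + 0 + 0 = 2 ≡ 0 (mod 2).
  s_4 = 0 + 1 + 0 + 0 + 1 + 0 + 0 + 0 = 2 ≡ 0 (mod 2).
s = (1, 1, 0, 0)^T — this equals column 12 of H (binary 1100), so error is at position 12.
Correct: flip bit 12 of r = 001101011001000 to get c = 001101011000000.


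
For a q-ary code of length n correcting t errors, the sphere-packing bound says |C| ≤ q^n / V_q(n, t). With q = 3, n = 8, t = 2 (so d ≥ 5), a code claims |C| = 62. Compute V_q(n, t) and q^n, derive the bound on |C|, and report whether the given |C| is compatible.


V_q(n, t) = 129, q^n = 6561, Hamming bound = 50, |C| = 62 > bound (violated).

Step 1: Compute V_q(n, t) = Σ_{j=0}^2 C(n, j) (q−1)^j.
  j = 0: C(8,0)·(2)^0 = 1·1 = 1.
  j = 1: C(8,1)·(2)^1 = 8·2 = 16.
  j = 2: C(8,2)·(2)^2 = 28·4 = 112.
  V_q(n, t) = 1 + 16 + 112 = 129.
Step 2: q^n = 3^8 = 6561.
Step 3: Hamming bound ⌊q^n / V_q(n,t)⌋ = ⌊6561/129⌋ = 50.
Step 4: Compare |C| = 62 to 50: violated.
The claimed |C| lies above the Hamming bound, so no 3-ary code of length 8 with d ≥ 5 can have 62 codewords.


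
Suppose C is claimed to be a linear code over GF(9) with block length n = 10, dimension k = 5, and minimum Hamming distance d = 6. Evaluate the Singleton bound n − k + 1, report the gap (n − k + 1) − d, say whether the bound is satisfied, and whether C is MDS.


Singleton RHS = n − k + 1 = 6, slack = 0, bound satisfied, MDS.

Singleton bound: d ≤ n − k + 1.
Here n = 10, k = 5, so n − k + 1 = 6.
Given d = 6, check d ≤ 6: YES.
Slack = (n − k + 1) − d = 0.
The code is MDS (slack = 0).
Description: the claimed parameters are [10, 5, 6]_9; such a code would be MDS (meets Singleton bound).


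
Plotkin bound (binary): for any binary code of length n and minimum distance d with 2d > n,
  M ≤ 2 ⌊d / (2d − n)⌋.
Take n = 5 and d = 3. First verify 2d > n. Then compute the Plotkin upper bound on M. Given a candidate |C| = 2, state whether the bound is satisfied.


Plotkin bound M ≤ 6; given |C| = 2 ≤ bound (satisfied).

Check applicability: 2d = 6, n = 5.
2d − n = 1 > 0, so Plotkin applies.
Compute d/(2d−n) = 3/1 ≈ 3.0000.
⌊d/(2d−n)⌋ = 3.
Plotkin bound: M ≤ 2·3 = 6.
Given |C| = 2, check: satisfied.
This |C| is below the Plotkin bound.


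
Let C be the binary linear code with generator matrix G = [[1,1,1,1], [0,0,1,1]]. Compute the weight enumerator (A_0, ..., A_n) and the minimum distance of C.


Weight distribution: A_0 = 1, A_2 = 2, A_4 = 1. Minimum distance d = 2.

Enumerate all 2^2 = 4 messages m ∈ F_2^2.
For each, compute codeword c = mG in F_2^4, then tally its weight.
  m = 00 → c = 0000, weight = 0.
  m = 10 → c = 1111, weight = 4.
  m = 01 → c = 0011, weight = 2.
  m = 11 → c = 1100, weight = 2.
Tally weights:
  weight 0: 1 codewords.
  weight 2: 2 codewords.
  weight 4: 1 codewords.
Minimum distance d = smallest w > 0 with A_w > 0 = 2.
Sanity: Σ A_w = 4 = 2^2 = 4 ✓.


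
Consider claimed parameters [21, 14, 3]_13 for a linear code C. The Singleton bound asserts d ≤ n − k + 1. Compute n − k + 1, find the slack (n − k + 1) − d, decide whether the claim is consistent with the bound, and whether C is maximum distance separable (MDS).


Singleton RHS = n − k + 1 = 8, slack = 5, bound satisfied, not MDS.

Singleton bound: d ≤ n − k + 1.
Here n = 21, k = 14, so n − k + 1 = 8.
Given d = 3, check d ≤ 8: YES.
Slack = (n − k + 1) − d = 5.
The code is NOT MDS (slack = 5 > 0).
Description: the claimed parameters are [21, 14, 3]_13; such a code would be non-MDS.


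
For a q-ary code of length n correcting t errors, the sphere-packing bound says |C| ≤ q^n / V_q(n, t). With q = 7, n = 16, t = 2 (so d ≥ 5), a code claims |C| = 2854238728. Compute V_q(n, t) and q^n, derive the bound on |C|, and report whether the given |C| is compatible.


V_q(n, t) = 4417, q^n = 33232930569601, Hamming bound = 7523869270, |C| = 2854238728 ≤ bound (satisfied).

Step 1: Compute V_q(n, t) = Σ_{j=0}^2 C(n, j) (q−1)^j.
  j = 0: C(16,0)·(6)^0 = 1·1 = 1.
  j = 1: C(16,1)·(6)^1 = 16·6 = 96.
  j = 2: C(16,2)·(6)^2 = 120·36 = 4320.
  V_q(n, t) = 1 + 96 + 4320 = 4417.
Step 2: q^n = 7^16 = 33232930569601.
Step 3: Hamming bound ⌊q^n / V_q(n,t)⌋ = ⌊33232930569601/4417⌋ = 7523869270.
Step 4: Compare |C| = 2854238728 to 7523869270: satisfied.
The claimed |C| lies below the Hamming bound.


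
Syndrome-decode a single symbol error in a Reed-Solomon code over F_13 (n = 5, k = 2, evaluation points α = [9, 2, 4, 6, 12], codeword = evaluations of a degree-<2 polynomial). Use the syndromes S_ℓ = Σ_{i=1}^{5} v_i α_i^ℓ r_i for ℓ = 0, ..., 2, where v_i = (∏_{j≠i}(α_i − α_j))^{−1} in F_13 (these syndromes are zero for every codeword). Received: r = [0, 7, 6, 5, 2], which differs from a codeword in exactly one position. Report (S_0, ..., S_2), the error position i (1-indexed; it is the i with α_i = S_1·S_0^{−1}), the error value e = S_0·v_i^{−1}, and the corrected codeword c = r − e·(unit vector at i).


S = (12, 4, 10), error at position 1, error magnitude e = 3, c = [10, 7, 6, 5, 2].

Step 1: column multipliers v_i = (∏_{j≠i}(α_i − α_j))^{−1} mod 13.
  i = 1 (α = 9): (9−2)(9−4)(9−6)(9−12) = 7·5·3·(−3) = −315 ≡ 10, so v_1 = 10^{−1} = 4 (mod 13).
  i = 2 (α = 2): (2−9)(2−4)(2−6)(2−12) = (−7)·(−2)·(−4)·(−10) = 560 ≡ 1, so v_2 = 1^{−1} = 1 (mod 13).
  i = 3 (α = 4): (4−9)(4−2)(4−6)(4−12) = (−5)·2·(−2)·(−8) = −160 ≡ 9, so v_3 = 9^{−1} = 3 (mod 13).
  i = 4 (α = 6): (6−9)(6−2)(6−4)(6−12) = (−3)·4·2·(−6) = 144 ≡ 1, so v_4 = 1^{−1} = 1 (mod 13).
  i = 5 (α = 12): (12−9)(12−2)(12−4)(12−6) = 3·10·8·6 = 1440 ≡ 10, so v_5 = 10^{−1} = 4 (mod 13).
  v = [4, 1, 3, 1, 4].
Step 2: syndromes of r = [0, 7, 6, 5, 2] (all sums mod 13).
  S_0 = Σ v_i r_i = 4·0 + 1·7 + 3·6 + 1·5 + 4·2 = 38 ≡ 12.
  S_1 = Σ v_i α_i r_i = 4·9·0 + 1·2·7 + 3·4·6 + 1·6·5 + 4·12·2 = 212 ≡ 4.
  α_i^2 mod 13 = [3, 4, 3, 10, 1].
  S_2 = Σ v_i α_i^2 r_i = 4·3·0 + 1·4·7 + 3·3·6 + 1·10·5 + 4·1·2 = 140 ≡ 10.
  S = (12, 4, 10) ≠ 0, so r is not a codeword (an error is present).
Step 3: locate the error. For a single error e at position i, S_ℓ = v_i·e·α_i^ℓ, so α_err = S_1/S_0.
  S_0^{−1} = 12^{−1} = 12 (mod 13), so α_err = 4·12 = 48 ≡ 9 = α_1. Error position i = 1.
  Consistency check: S_2/S_1 = 10·10 = 100 ≡ 9 = α_err ✓ (single-error assumption holds).
Step 4: error magnitude e = S_0/v_1 = S_0·∏_{j≠1}(α_1 − α_j) = 12·10 = 120 ≡ 3 (mod 13).
Step 5: correct position 1: c_1 = r_1 − e = 0 − 3 ≡ 10 (mod 13). Hence c = [10, 7, 6, 5, 2].
  Check: interpolating c through the α_i gives m(x) = 8 + 6·x (degree < 2) with m(α_i) = c_i for every i, so c is indeed a codeword.


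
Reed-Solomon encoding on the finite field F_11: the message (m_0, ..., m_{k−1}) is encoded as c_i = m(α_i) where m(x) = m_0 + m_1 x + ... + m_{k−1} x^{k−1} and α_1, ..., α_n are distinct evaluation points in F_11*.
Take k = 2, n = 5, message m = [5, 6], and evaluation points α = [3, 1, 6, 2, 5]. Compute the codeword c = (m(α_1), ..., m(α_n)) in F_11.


c = [1, 0, 8, 6, 2]

Message polynomial: m(x) = 5 + 6·x (mod 11).
For each evaluation point α_i, compute m(α_i) mod 11:
  α_1 = 3: Horner steps 6 → 1, so m(3) = 1.
  α_2 = 1: Horner steps 6 → 0, so m(1) = 0.
  α_3 = 6: Horner steps 6 → 8, so m(6) = 8.
  α_4 = 2: Horner steps 6 → 6, so m(2) = 6.
  α_5 = 5: Horner steps 6 → 2, so m(5) = 2.
Codeword c = [1, 0, 8, 6, 2] ∈ F_11^5.


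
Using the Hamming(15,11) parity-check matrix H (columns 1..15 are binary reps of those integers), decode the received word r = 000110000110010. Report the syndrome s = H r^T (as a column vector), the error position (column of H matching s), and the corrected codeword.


s = (1, 1, 1, 0)^T, error position = 14, corrected codeword c = 000110000110000

Compute s = H r^T mod 2 one row at a time:
  s_1 = 0 + 0 + 1 + 1 + 0 + 0 + 1 + 0 = 3 ≡ 1 (mod 2).
  s_2 = 1 + 1 + 0 + 0 + 0 + 0 + 1 + 0 = 3 ≡ 1 (mod 2).
  s_3 = 0 + 0 + 0 + 0 + 1 + 1 + 1 + 0 = 3 ≡ 1 (mod 2).
  s_4 = 0 + 0 + 1 + 0 + 0 + 1 + 0 + 0 = 2 ≡ 0 (mod 2).
s = (1, 1, 1, 0)^T — this equals column 14 of H (binary 1110), so error is at position 14.
Correct: flip bit 14 of r = 000110000110010 to get c = 000110000110000.


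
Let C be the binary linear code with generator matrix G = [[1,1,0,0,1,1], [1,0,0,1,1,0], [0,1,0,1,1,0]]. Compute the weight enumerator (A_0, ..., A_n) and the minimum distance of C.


Weight distribution: A_0 = 1, A_2 = 2, A_3 = 4, A_4 = 1. Minimum distance d = 2.

Enumerate all 2^3 = 8 messages m ∈ F_2^3.
For each, compute codeword c = mG in F_2^6, then tally its weight.
  m = 000 → c = 000000, weight = 0.
  m = 100 → c = 110011, weight = 4.
  m = 010 → c = 100110, weight = 3.
  m = 110 → c = 010101, weight = 3.
  m = 001 → c = 010110, weight = 3.
  m = 101 → c = 100101, weight = 3.
  m = 011 → c = 110000, weight = 2.
  m = 111 → c = 000011, weight = 2.
Tally weights:
  weight 0: 1 codewords.
  weight 2: 2 codewords.
  weight 3: 4 codewords.
  weight 4: 1 codewords.
Minimum distance d = smallest w > 0 with A_w > 0 = 2.
Sanity: Σ A_w = 8 = 2^3 = 8 ✓.


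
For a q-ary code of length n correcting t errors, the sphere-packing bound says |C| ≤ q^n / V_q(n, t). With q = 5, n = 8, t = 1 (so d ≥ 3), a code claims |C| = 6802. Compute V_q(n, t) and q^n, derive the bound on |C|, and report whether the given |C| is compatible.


V_q(n, t) = 33, q^n = 390625, Hamming bound = 11837, |C| = 6802 ≤ bound (satisfied).

Step 1: Compute V_q(n, t) = Σ_{j=0}^1 C(n, j) (q−1)^j.
  j = 0: C(8,0)·(4)^0 = 1·1 = 1.
  j = 1: C(8,1)·(4)^1 = 8·4 = 32.
  V_q(n, t) = 1 + 32 = 33.
Step 2: q^n = 5^8 = 390625.
Step 3: Hamming bound ⌊q^n / V_q(n,t)⌋ = ⌊390625/33⌋ = 11837.
Step 4: Compare |C| = 6802 to 11837: satisfied.
The claimed |C| lies below the Hamming bound.


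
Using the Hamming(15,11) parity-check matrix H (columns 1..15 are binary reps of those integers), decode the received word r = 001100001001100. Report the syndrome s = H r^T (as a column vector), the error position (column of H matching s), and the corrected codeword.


s = (1, 1, 1, 1)^T, error position = 15, corrected codeword c = 001100001001101

Compute s = H r^T mod 2 one row at a time:
  s_1 = 0 + 1 + 0 + 0 + 1 + 1 + 0 + 0 = 3 ≡ 1 (mod 2).
  s_2 = 1 + 0 + 0 + 0 + 1 + 1 + 0 + 0 = 3 ≡ 1 (mod 2).
  s_3 = 0 + 1 + 0 + 0 + 0 + 0 + 0 + 0 = 1 ≡ 1 (mod 2).
  s_4 = 0 + 1 + 0 + 0 + 1 + 0 + 1 + 0 = 3 ≡ 1 (mod 2).
s = (1, 1, 1, 1)^T — this equals column 15 of H (binary 1111), so error is at position 15.
Correct: flip bit 15 of r = 001100001001100 to get c = 001100001001101.


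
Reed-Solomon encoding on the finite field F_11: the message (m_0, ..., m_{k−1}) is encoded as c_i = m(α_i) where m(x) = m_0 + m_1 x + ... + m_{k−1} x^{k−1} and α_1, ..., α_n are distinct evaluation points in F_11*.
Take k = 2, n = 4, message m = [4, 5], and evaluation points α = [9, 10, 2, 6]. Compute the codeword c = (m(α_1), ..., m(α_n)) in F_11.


c = [5, 10, 3, 1]

Message polynomial: m(x) = 4 + 5·x (mod 11).
For each evaluation point α_i, compute m(α_i) mod 11:
  α_1 = 9: Horner steps 5 → 5, so m(9) = 5.
  α_2 = 10: Horner steps 5 → 10, so m(10) = 10.
  α_3 = 2: Horner steps 5 → 3, so m(2) = 3.
  α_4 = 6: Horner steps 5 → 1, so m(6) = 1.
Codeword c = [5, 10, 3, 1] ∈ F_11^4.


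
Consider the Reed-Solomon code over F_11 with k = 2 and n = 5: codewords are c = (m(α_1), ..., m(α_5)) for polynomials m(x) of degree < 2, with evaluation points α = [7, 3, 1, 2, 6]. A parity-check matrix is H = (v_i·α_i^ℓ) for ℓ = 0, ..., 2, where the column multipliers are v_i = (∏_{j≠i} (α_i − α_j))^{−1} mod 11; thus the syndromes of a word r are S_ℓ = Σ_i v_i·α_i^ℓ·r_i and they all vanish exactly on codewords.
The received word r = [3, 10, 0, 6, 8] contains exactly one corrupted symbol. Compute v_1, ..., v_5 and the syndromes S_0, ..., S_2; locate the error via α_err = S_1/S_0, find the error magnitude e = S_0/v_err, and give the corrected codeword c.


S = (10, 8, 2), error at position 2, error magnitude e = 9, c = [3, 1, 0, 6, 8].

Step 1: column multipliers v_i = (∏_{j≠i}(α_i − α_j))^{−1} mod 11.
  i = 1 (α = 7): (7−3)(7−1)(7−2)(7−6) = 4·6·5·1 = 120 ≡ 10, so v_1 = 10^{−1} = 10 (mod 11).
  i = 2 (α = 3): (3−7)(3−1)(3−2)(3−6) = (−4)·2·1·(−3) = 24 ≡ 2, so v_2 = 2^{−1} = 6 (mod 11).
  i = 3 (α = 1): (1−7)(1−3)(1−2)(1−6) = (−6)·(−2)·(−1)·(−5) = 60 ≡ 5, so v_3 = 5^{−1} = 9 (mod 11).
  i = 4 (α = 2): (2−7)(2−3)(2−1)(2−6) = (−5)·(−1)·1·(−4) = −20 ≡ 2, so v_4 = 2^{−1} = 6 (mod 11).
  i = 5 (α = 6): (6−7)(6−3)(6−1)(6−2) = (−1)·3·5·4 = −60 ≡ 6, so v_5 = 6^{−1} = 2 (mod 11).
  v = [10, 6, 9, 6, 2].
Step 2: syndromes of r = [3, 10, 0, 6, 8] (all sums mod 11).
  S_0 = Σ v_i r_i = 10·3 + 6·10 + 9·0 + 6·6 + 2·8 = 142 ≡ 10.
  S_1 = Σ v_i α_i r_i = 10·7·3 + 6·3·10 + 9·1·0 + 6·2·6 + 2·6·8 = 558 ≡ 8.
  α_i^2 mod 11 = [5, 9, 1, 4, 3].
  S_2 = Σ v_i α_i^2 r_i = 10·5·3 + 6·9·10 + 9·1·0 + 6·4·6 + 2·3·8 = 882 ≡ 2.
  S = (10, 8, 2) ≠ 0, so r is not a codeword (an error is present).
Step 3: locate the error. For a single error e at position i, S_ℓ = v_i·e·α_i^ℓ, so α_err = S_1/S_0.
  S_0^{−1} = 10^{−1} = 10 (mod 11), so α_err = 8·10 = 80 ≡ 3 = α_2. Error position i = 2.
  Consistency check: S_2/S_1 = 2·7 = 14 ≡ 3 = α_err ✓ (single-error assumption holds).
Step 4: error magnitude e = S_0/v_2 = S_0·∏_{j≠2}(α_2 − α_j) = 10·2 = 20 ≡ 9 (mod 11).
Step 5: correct position 2: c_2 = r_2 − e = 10 − 9 ≡ 1 (mod 11). Hence c = [3, 1, 0, 6, 8].
  Check: interpolating c through the α_i gives m(x) = 5 + 6·x (degree < 2) with m(α_i) = c_i for every i, so c is indeed a codeword.


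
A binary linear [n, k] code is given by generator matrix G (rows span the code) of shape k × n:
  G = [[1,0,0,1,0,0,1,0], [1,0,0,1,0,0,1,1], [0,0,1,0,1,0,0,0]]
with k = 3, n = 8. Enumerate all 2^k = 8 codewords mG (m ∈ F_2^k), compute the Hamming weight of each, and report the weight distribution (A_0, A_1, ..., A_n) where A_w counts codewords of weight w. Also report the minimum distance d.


Weight distribution: A_0 = 1, A_1 = 1, A_2 = 1, A_3 = 2, A_4 = 1, A_5 = 1, A_6 = 1. Minimum distance d = 1.

Enumerate all 2^3 = 8 messages m ∈ F_2^3.
For each, compute codeword c = mG in F_2^8, then tally its weight.
  m = 000 → c = 00000000, weight = 0.
  m = 100 → c = 10010010, weight = 3.
  m = 010 → c = 10010011, weight = 4.
  m = 110 → c = 00000001, weight = 1.
  m = 001 → c = 00101000, weight = 2.
  m = 101 → c = 10111010, weight = 5.
  m = 011 → c = 10111011, weight = 6.
  m = 111 → c = 00101001, weight = 3.
Tally weights:
  weight 0: 1 codewords.
  weight 1: 1 codewords.
  weight 2: 1 codewords.
  weight 3: 2 codewords.
  weight 4: 1 codewords.
  weight 5: 1 codewords.
  weight 6: 1 codewords.
Minimum distance d = smallest w > 0 with A_w > 0 = 1.
Sanity: Σ A_w = 8 = 2^3 = 8 ✓.


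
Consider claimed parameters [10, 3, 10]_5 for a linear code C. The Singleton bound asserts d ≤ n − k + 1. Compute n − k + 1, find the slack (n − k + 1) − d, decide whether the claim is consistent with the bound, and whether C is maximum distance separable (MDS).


Singleton RHS = n − k + 1 = 8, slack = -2, bound violated (no such code; not MDS).

Singleton bound: d ≤ n − k + 1.
Here n = 10, k = 3, so n − k + 1 = 8.
Given d = 10, check d ≤ 8: NO.
Slack = (n − k + 1) − d = -2.
The slack is negative: d = 10 exceeds n − k + 1 = 8 by 2, so the Singleton bound is violated and no linear [10, 3, 10]_5 code can exist. In particular it is not MDS (MDS requires d = n − k + 1 exactly).
Description: the claimed parameters are [10, 3, 10]_5; such a code would be impossible (violates the Singleton bound).


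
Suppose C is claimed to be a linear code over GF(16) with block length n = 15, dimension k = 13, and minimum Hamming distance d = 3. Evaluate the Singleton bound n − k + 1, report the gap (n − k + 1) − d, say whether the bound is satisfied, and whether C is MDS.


Singleton RHS = n − k + 1 = 3, slack = 0, bound satisfied, MDS.

Singleton bound: d ≤ n − k + 1.
Here n = 15, k = 13, so n − k + 1 = 3.
Given d = 3, check d ≤ 3: YES.
Slack = (n − k + 1) − d = 0.
The code is MDS (slack = 0).
Description: the claimed parameters are [15, 13, 3]_16; such a code would be MDS (meets Singleton bound).


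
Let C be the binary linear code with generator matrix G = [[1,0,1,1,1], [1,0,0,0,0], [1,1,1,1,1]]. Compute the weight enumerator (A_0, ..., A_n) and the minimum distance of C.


Weight distribution: A_0 = 1, A_1 = 2, A_2 = 1, A_3 = 1, A_4 = 2, A_5 = 1. Minimum distance d = 1.

Enumerate all 2^3 = 8 messages m ∈ F_2^3.
For each, compute codeword c = mG in F_2^5, then tally its weight.
  m = 000 → c = 00000, weight = 0.
  m = 100 → c = 10111, weight = 4.
  m = 010 → c = 10000, weight = 1.
  m = 110 → c = 00111, weight = 3.
  m = 001 → c = 11111, weight = 5.
  m = 101 → c = 01000, weight = 1.
  m = 011 → c = 01111, weight = 4.
  m = 111 → c = 11000, weight = 2.
Tally weights:
  weight 0: 1 codewords.
  weight 1: 2 codewords.
  weight 2: 1 codewords.
  weight 3: 1 codewords.
  weight 4: 2 codewords.
  weight 5: 1 codewords.
Minimum distance d = smallest w > 0 with A_w > 0 = 1.
Sanity: Σ A_w = 8 = 2^3 = 8 ✓.


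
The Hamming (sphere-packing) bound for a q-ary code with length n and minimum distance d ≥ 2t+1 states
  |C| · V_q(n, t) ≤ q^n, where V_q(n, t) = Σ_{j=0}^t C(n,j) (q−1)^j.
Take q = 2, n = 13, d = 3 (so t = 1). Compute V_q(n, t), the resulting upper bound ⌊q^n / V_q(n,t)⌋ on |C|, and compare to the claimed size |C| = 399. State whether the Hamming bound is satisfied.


V_q(n, t) = 14, q^n = 8192, Hamming bound = 585, |C| = 399 ≤ bound (satisfied).

Step 1: Compute V_q(n, t) = Σ_{j=0}^1 C(n, j) (q−1)^j.
  j = 0: C(13,0)·(1)^0 = 1·1 = 1.
  j = 1: C(13,1)·(1)^1 = 13·1 = 13.
  V_q(n, t) = 1 + 13 = 14.
Step 2: q^n = 2^13 = 8192.
Step 3: Hamming bound ⌊q^n / V_q(n,t)⌋ = ⌊8192/14⌋ = 585.
Step 4: Compare |C| = 399 to 585: satisfied.
The claimed |C| lies below the Hamming bound.


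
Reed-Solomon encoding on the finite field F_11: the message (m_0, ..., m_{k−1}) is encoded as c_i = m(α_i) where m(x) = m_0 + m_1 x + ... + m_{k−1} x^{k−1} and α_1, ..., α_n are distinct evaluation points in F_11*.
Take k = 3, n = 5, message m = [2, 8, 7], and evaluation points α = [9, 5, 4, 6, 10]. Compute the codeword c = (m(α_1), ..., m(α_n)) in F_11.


c = [3, 8, 3, 5, 1]

Message polynomial: m(x) = 2 + 8·x + 7·x^2 (mod 11).
For each evaluation point α_i, compute m(α_i) mod 11:
  α_1 = 9: Horner steps 7 → 5 → 3, so m(9) = 3.
  α_2 = 5: Horner steps 7 → 10 → 8, so m(5) = 8.
  α_3 = 4: Horner steps 7 → 3 → 3, so m(4) = 3.
  α_4 = 6: Horner steps 7 → 6 → 5, so m(6) = 5.
  α_5 = 10: Horner steps 7 → 1 → 1, so m(10) = 1.
Codeword c = [3, 8, 3, 5, 1] ∈ F_11^5.


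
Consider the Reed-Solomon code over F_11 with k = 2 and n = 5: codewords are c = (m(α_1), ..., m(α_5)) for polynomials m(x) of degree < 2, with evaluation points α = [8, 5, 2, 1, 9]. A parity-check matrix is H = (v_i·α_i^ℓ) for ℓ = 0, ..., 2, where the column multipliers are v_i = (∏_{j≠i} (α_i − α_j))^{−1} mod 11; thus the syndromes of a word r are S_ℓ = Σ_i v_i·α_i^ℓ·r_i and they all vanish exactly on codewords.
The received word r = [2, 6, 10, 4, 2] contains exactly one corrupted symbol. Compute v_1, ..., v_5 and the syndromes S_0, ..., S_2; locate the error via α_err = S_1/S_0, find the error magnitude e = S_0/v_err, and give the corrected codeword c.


S = (4, 3, 5), error at position 5, error magnitude e = 5, c = [2, 6, 10, 4, 8].

Step 1: column multipliers v_i = (∏_{j≠i}(α_i − α_j))^{−1} mod 11.
  i = 1 (α = 8): (8−5)(8−2)(8−1)(8−9) = 3·6·7·(−1) = −126 ≡ 6, so v_1 = 6^{−1} = 2 (mod 11).
  i = 2 (α = 5): (5−8)(5−2)(5−1)(5−9) = (−3)·3·4·(−4) = 144 ≡ 1, so v_2 = 1^{−1} = 1 (mod 11).
  i = 3 (α = 2): (2−8)(2−5)(2−1)(2−9) = (−6)·(−3)·1·(−7) = −126 ≡ 6, so v_3 = 6^{−1} = 2 (mod 11).
  i = 4 (α = 1): (1−8)(1−5)(1−2)(1−9) = (−7)·(−4)·(−1)·(−8) = 224 ≡ 4, so v_4 = 4^{−1} = 3 (mod 11).
  i = 5 (α = 9): (9−8)(9−5)(9−2)(9−1) = 1·4·7·8 = 224 ≡ 4, so v_5 = 4^{−1} = 3 (mod 11).
  v = [2, 1, 2, 3, 3].
Step 2: syndromes of r = [2, 6, 10, 4, 2] (all sums mod 11).
  S_0 = Σ v_i r_i = 2·2 + 1·6 + 2·10 + 3·4 + 3·2 = 48 ≡ 4.
  S_1 = Σ v_i α_i r_i = 2·8·2 + 1·5·6 + 2·2·10 + 3·1·4 + 3·9·2 = 168 ≡ 3.
  α_i^2 mod 11 = [9, 3, 4, 1, 4].
  S_2 = Σ v_i α_i^2 r_i = 2·9·2 + 1·3·6 + 2·4·10 + 3·1·4 + 3·4·2 = 170 ≡ 5.
  S = (4, 3, 5) ≠ 0, so r is not a codeword (an error is present).
Step 3: locate the error. For a single error e at position i, S_ℓ = v_i·e·α_i^ℓ, so α_err = S_1/S_0.
  S_0^{−1} = 4^{−1} = 3 (mod 11), so α_err = 3·3 = 9 ≡ 9 = α_5. Error position i = 5.
  Consistency check: S_2/S_1 = 5·4 = 20 ≡ 9 = α_err ✓ (single-error assumption holds).
Step 4: error magnitude e = S_0/v_5 = S_0·∏_{j≠5}(α_5 − α_j) = 4·4 = 16 ≡ 5 (mod 11).
Step 5: correct position 5: c_5 = r_5 − e = 2 − 5 ≡ 8 (mod 11). Hence c = [2, 6, 10, 4, 8].
  Check: interpolating c through the α_i gives m(x) = 9 + 6·x (degree < 2) with m(α_i) = c_i for every i, so c is indeed a codeword.


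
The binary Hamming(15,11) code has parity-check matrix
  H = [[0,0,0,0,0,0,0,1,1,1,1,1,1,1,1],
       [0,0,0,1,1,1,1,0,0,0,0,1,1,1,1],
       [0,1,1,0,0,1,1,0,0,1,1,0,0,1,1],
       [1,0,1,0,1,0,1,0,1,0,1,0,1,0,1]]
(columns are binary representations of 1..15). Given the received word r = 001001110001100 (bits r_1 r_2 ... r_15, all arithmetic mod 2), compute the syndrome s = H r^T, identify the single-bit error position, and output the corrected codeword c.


s = (1, 0, 1, 1)^T, error position = 11, corrected codeword c = 001001110011100

Compute s = H r^T mod 2 one row at a time:
  s_1 = 1 + 0 + 0 + 0 + 1 + 1 + 0 + 0 = 3 ≡ 1 (mod 2).
  s_2 = 0 + 0 + 1 + 1 + 1 + 1 + 0 + 0 = 4 ≡ 0 (mod 2).
  s_3 = 0 + 1 + 1 + 1 + 0 + 0 + 0 + 0 = 3 ≡ 1 (mod 2).
  s_4 = 0 + 1 + 0 + 1 + 0 + 0 + 1 + 0 = 3 ≡ 1 (mod 2).
s = (1, 0, 1, 1)^T — this equals column 11 of H (binary 1011), so error is at position 11.
Correct: flip bit 11 of r = 001001110001100 to get c = 001001110011100.


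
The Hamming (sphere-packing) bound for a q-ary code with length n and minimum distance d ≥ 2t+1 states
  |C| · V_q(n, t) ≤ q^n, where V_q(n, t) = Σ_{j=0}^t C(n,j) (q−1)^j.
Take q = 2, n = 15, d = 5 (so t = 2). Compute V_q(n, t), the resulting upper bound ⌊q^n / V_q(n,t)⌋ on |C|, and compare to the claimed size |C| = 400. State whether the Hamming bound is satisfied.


V_q(n, t) = 121, q^n = 32768, Hamming bound = 270, |C| = 400 > bound (violated).

Step 1: Compute V_q(n, t) = Σ_{j=0}^2 C(n, j) (q−1)^j.
  j = 0: C(15,0)·(1)^0 = 1·1 = 1.
  j = 1: C(15,1)·(1)^1 = 15·1 = 15.
  j = 2: C(15,2)·(1)^2 = 105·1 = 105.
  V_q(n, t) = 1 + 15 + 105 = 121.
Step 2: q^n = 2^15 = 32768.
Step 3: Hamming bound ⌊q^n / V_q(n,t)⌋ = ⌊32768/121⌋ = 270.
Step 4: Compare |C| = 400 to 270: violated.
The claimed |C| lies above the Hamming bound, so no 2-ary code of length 15 with d ≥ 5 can have 400 codewords.
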